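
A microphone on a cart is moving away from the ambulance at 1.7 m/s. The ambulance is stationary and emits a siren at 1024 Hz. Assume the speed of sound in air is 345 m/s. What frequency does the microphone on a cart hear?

1019 Hz

Moving observer, stationary source: f' = f · (v − v_o)/v.
f' = 1024 × (345 − 1.7)/345 = 1024 × 343.3/345 ≈ 1019 Hz.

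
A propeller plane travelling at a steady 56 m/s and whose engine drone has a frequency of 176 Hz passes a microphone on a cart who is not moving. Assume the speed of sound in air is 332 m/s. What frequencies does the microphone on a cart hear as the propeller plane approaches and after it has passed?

Approaching: f₁ = f · v/(v − v_s) = 176 × 332/276 ≈ 212 Hz.
Receding: f₂ = f · v/(v + v_s) = 176 × 332/388 ≈ 151 Hz.

212 Hz approaching; 151 Hz receding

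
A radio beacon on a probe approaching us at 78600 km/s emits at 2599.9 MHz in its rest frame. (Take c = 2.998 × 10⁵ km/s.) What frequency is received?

3400.5 MHz

β = v/c = 78600/299800 = 0.2622.
Relativistic Doppler for frequency: f' = f₀ · √((1 + β)/(1 − β)).
f' = 2599.9 × √(1.2622/0.7378) = 2599.9 × 1.30793 ≈ 3400.5 MHz.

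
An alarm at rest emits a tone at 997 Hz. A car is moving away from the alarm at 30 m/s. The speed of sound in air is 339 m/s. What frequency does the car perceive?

Only the observer moves, away from the source, so f' = f · (v − v_o)/v.
f' = 997 × (339 − 30)/339 = 997 × 309/339 ≈ 909 Hz.

909 Hz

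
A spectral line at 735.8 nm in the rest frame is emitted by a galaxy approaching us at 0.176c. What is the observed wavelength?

Relativistic Doppler for wavelength: λ' = λ₀ · √((1 − β)/(1 + β)).
λ' = 735.8 × √(0.8240/1.1760) = 735.8 × 0.83707 ≈ 615.9 nm.

615.9 nm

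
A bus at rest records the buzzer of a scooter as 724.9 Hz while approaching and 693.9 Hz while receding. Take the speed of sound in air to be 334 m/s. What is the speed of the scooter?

f₁/f₂ = (v + v_s)/(v − v_s), so v_s = v · (f₁ − f₂)/(f₁ + f₂).
v_s = 334 × (724.9 − 693.9)/(724.9 + 693.9) = 334 × 31.0/1418.8 ≈ 7.3 m/s.

7.3 m/s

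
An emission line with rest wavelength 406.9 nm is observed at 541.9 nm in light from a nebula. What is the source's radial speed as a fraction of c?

0.279

λ'/λ₀ = 1.3318 > 1 (redshift), so the source is receding.
λ'/λ₀ = √((1 + β)/(1 − β)) for a receding source ⇒ β = (r² − 1)/(r² + 1) with r = λ'/λ₀.
β = (1.7736 − 1)/(1.7736 + 1) ≈ 0.279.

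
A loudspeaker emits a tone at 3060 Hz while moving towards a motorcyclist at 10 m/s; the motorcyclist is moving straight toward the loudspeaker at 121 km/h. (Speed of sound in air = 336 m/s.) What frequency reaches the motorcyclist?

3469 Hz

121 km/h = 33.61 m/s.
General Doppler shift: f' = f · (v + v_o)/(v − v_s).
f' = 3060 × (336 + 33.61)/(336 − 10) = 3060 × 369.61/326 ≈ 3469 Hz.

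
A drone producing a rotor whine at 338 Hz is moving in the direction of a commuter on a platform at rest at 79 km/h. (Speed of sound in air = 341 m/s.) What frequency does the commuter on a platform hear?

361 Hz

79 km/h = 21.94 m/s.
Moving source, stationary observer: f' = f · v/(v − v_s) since the source is approaching.
f' = 338 × 341/(341 − 21.94) = 338 × 341/319.1 ≈ 361 Hz.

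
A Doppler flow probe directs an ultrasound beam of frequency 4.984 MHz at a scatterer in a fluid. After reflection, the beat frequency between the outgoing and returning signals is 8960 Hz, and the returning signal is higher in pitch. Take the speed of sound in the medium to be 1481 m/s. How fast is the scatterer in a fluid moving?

1.33 m/s

Double Doppler shift off a moving reflector: f₂ = f₀ · (v + u)/(v − u) (u > 0 toward emitter).
Returning signal is higher, so f₂ = f₀ + Δf = 4984000 + 8960 = 4992960 Hz.
Rearranging, u = v · (f₂ − f₀)/(f₂ + f₀) = 1481 × 8960/9976960 ≈ 1.33 m/s.
So the scatterer in a fluid is moving at 1.33 m/s toward the emitter.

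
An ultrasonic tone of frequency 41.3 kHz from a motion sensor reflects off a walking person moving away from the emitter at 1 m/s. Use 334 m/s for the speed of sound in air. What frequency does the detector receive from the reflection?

The walking person first receives the wave as a moving observer: f₁ = f₀ · (v − u)/v = 41.3 × (334 − 1)/334 ≈ 41.2 kHz.
The reflection then acts as a moving source: f₂ = f₁ · v/(v + u) ≈ 41.1 kHz.
Equivalently f₂ = f₀ · (v − u)/(v + u).

41.1 kHz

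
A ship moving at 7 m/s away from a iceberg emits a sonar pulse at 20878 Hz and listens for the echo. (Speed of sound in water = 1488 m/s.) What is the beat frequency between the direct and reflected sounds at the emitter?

196 Hz

The iceberg receives the sound from a moving source: f₁ = f₀ · v/(v + v_e) = 20878 × 1488/1495 ≈ 20780.2 Hz.
On the return leg the ship is a moving observer: f₂ = f₁ · (v − v_e)/v = 20780.2 × 1481/1488 ≈ 20682.5 Hz.
Equivalently f₂ = f₀ · (v − v_e)/(v + v_e).
Beat against the emitted tone: |f₂ − f₀| = 2v_e·f₀/(v + v_e) = 2 × 7 × 20878/1495 ≈ 196 Hz.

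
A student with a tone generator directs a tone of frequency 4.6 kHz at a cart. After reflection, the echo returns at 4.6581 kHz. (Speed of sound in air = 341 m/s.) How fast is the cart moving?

2.14 m/s

Double Doppler shift off a moving reflector: f₂ = f₀ · (v + u)/(v − u) (u > 0 toward emitter).
Rearranging, u = v · (f₂ − f₀)/(f₂ + f₀) = 341 × 0.0581/9.2581 ≈ 2.14 m/s.
So the cart is moving at 2.14 m/s toward the emitter.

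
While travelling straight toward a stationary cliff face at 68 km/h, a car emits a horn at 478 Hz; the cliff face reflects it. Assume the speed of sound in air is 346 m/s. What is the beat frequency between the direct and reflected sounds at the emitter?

68 km/h = 18.89 m/s.
The cliff face receives the sound from a moving source: f₁ = f₀ · v/(v − v_e) = 478 × 346/327.11 ≈ 505.6 Hz.
On the return leg the car is a moving observer: f₂ = f₁ · (v + v_e)/v = 505.6 × 364.89/346 ≈ 533.2 Hz.
Equivalently f₂ = f₀ · (v + v_e)/(v − v_e).
Beat against the emitted tone: |f₂ − f₀| = 2v_e·f₀/(v − v_e) = 2 × 18.89 × 478/327.11 ≈ 55.2 Hz.

55.2 Hz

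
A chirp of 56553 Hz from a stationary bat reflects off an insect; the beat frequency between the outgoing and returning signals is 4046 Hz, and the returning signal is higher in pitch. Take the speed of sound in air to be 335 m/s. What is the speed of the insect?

11.6 m/s

Double Doppler shift off a moving reflector: f₂ = f₀ · (v + u)/(v − u) (u > 0 toward emitter).
Returning signal is higher, so f₂ = f₀ + Δf = 56553 + 4046 = 60599 Hz.
Rearranging, u = v · (f₂ − f₀)/(f₂ + f₀) = 335 × 4046/117152 ≈ 11.6 m/s.
So the insect is moving at 11.6 m/s toward the emitter.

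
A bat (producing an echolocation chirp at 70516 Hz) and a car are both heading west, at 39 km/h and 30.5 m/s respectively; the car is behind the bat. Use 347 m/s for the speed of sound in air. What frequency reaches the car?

39 km/h = 10.83 m/s.
The car is behind, so the bat is moving away from it while the car is moving toward the bat.
Both move, so f' = f · (v + v_o)/(v + v_s).
f' = 70516 × (347 + 30.5)/(347 + 10.83) = 70516 × 377.5/357.83 ≈ 74392 Hz.

74392 Hz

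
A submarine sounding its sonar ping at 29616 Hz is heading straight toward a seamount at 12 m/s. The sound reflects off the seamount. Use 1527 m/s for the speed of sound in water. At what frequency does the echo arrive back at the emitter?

30085 Hz

The seamount receives the sound from a moving source: f₁ = f₀ · v/(v − v_e) = 29616 × 1527/1515 ≈ 29851 Hz.
On the return leg the submarine is a moving observer: f₂ = f₁ · (v + v_e)/v = 29851 × 1539/1527 ≈ 30085 Hz.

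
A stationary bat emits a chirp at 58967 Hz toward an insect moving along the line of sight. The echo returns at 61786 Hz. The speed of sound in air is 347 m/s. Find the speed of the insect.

Double Doppler shift off a moving reflector: f₂ = f₀ · (v + u)/(v − u) (u > 0 toward emitter).
Rearranging, u = v · (f₂ − f₀)/(f₂ + f₀) = 347 × 2819/120753 ≈ 8.1 m/s.
So the insect is moving at 8.1 m/s toward the emitter.

8.1 m/s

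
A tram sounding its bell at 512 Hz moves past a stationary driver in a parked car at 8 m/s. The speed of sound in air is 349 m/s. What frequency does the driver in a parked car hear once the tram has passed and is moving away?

501 Hz

Receding: f₂ = f · v/(v + v_s) = 512 × 349/357 ≈ 501 Hz.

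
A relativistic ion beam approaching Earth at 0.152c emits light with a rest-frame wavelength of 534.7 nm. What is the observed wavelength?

458.8 nm

Relativistic Doppler for wavelength: λ' = λ₀ · √((1 − β)/(1 + β)).
λ' = 534.7 × √(0.8480/1.1520) = 534.7 × 0.85797 ≈ 458.8 nm.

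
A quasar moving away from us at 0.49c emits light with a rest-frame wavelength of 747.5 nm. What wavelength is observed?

1277.7 nm

Relativistic Doppler for wavelength: λ' = λ₀ · √((1 + β)/(1 − β)).
λ' = 747.5 × √(1.4900/0.5100) = 747.5 × 1.70926 ≈ 1277.7 nm.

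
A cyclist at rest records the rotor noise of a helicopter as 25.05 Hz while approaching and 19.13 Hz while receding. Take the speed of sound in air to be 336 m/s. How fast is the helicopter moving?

f₁/f₂ = (v + v_s)/(v − v_s), so v_s = v · (f₁ − f₂)/(f₁ + f₂).
v_s = 336 × (25.05 − 19.13)/(25.05 + 19.13) = 336 × 5.92/44.18 ≈ 45 m/s.

45 m/s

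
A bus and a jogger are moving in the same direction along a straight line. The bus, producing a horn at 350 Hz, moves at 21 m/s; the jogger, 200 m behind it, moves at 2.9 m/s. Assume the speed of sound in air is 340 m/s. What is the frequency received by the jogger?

332 Hz

The jogger is behind, so the bus is moving away from it while the jogger is moving toward the bus.
General Doppler shift: f' = f · (v + v_o)/(v + v_s).
f' = 350 × (340 + 2.9)/(340 + 21) = 350 × 342.9/361 ≈ 332 Hz.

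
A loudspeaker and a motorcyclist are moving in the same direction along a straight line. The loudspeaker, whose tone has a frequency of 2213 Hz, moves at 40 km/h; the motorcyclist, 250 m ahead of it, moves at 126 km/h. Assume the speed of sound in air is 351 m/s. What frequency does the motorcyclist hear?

40 km/h = 11.11 m/s; 126 km/h = 35 m/s.
The motorcyclist is ahead, so the loudspeaker is moving toward it while the motorcyclist is moving away from the loudspeaker.
General Doppler shift: f' = f · (v − v_o)/(v − v_s).
f' = 2213 × (351 − 35)/(351 − 11.11) = 2213 × 316/339.89 ≈ 2057 Hz.

2057 Hz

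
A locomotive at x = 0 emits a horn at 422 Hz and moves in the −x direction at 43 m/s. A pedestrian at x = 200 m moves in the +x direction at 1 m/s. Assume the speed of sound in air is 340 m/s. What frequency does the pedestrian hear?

The observer lies on the +x side, so the source is heading away from the observer and the observer is heading away from the source.
With source receding and observer receding, f' = f · (v − v_o)/(v + v_s).
f' = 422 × (340 − 1)/(340 + 43) = 422 × 339/383 ≈ 374 Hz.

374 Hz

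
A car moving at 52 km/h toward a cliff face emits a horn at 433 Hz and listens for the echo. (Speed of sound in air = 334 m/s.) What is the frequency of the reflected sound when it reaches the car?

52 km/h = 14.44 m/s.
The cliff face receives the sound from a moving source: f₁ = f₀ · v/(v − v_e) = 433 × 334/319.56 ≈ 453 Hz.
On the return leg the car is a moving observer: f₂ = f₁ · (v + v_e)/v = 453 × 348.44/334 ≈ 472 Hz.

472 Hz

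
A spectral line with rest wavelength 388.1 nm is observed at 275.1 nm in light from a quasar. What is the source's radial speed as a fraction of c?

λ'/λ₀ = 0.7088 < 1 (blueshift), so the source is approaching.
λ'/λ₀ = √((1 − β)/(1 + β)) for an approaching source ⇒ β = (1 − r²)/(1 + r²) with r = λ'/λ₀.
β = (1 − 0.5025)/(1 + 0.5025) ≈ 0.331.

0.331c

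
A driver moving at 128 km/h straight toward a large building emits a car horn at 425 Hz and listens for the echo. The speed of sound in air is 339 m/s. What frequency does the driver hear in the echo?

525 Hz

128 km/h = 35.56 m/s.
The large building receives the sound from a moving source: f₁ = f₀ · v/(v − v_e) = 425 × 339/303.44 ≈ 475 Hz.
On the return leg the driver is a moving observer: f₂ = f₁ · (v + v_e)/v = 475 × 374.56/339 ≈ 525 Hz.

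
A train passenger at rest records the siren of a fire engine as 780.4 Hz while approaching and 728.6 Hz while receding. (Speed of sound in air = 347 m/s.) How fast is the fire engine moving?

f₁/f₂ = (v + v_s)/(v − v_s), so v_s = v · (f₁ − f₂)/(f₁ + f₂).
v_s = 347 × (780.4 − 728.6)/(780.4 + 728.6) = 347 × 51.8/1509.0 ≈ 11.9 m/s.

11.9 m/s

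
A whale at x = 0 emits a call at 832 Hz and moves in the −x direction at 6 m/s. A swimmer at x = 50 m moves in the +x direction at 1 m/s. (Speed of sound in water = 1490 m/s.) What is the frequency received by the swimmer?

The observer lies on the +x side, so the source is heading away from the observer and the observer is heading away from the source.
With source receding and observer receding, f' = f · (v − v_o)/(v + v_s).
f' = 832 × (1490 − 1)/(1490 + 6) = 832 × 1489/1496 ≈ 828 Hz.

828 Hz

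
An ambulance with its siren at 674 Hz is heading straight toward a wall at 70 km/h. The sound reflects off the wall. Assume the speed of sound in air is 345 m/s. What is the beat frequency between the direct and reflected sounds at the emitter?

81 Hz

70 km/h = 19.44 m/s.
The wall receives the sound from a moving source: f₁ = f₀ · v/(v − v_e) = 674 × 345/325.56 ≈ 714.3 Hz.
On the return leg the ambulance is a moving observer: f₂ = f₁ · (v + v_e)/v = 714.3 × 364.44/345 ≈ 754.5 Hz.
Beat against the emitted tone: |f₂ − f₀| = 2v_e·f₀/(v − v_e) = 2 × 19.44 × 674/325.56 ≈ 81 Hz.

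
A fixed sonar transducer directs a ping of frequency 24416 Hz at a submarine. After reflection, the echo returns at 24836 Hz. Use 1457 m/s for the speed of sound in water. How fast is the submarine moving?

Double Doppler shift off a moving reflector: f₂ = f₀ · (v + u)/(v − u) (u > 0 toward emitter).
Rearranging, u = v · (f₂ − f₀)/(f₂ + f₀) = 1457 × 420/49252 ≈ 12.4 m/s.
So the submarine is moving at 12.4 m/s toward the emitter.

12.4 m/s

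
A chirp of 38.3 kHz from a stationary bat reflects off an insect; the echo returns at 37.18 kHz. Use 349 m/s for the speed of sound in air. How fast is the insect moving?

Double Doppler shift off a moving reflector: f₂ = f₀ · (v + u)/(v − u) (u > 0 toward emitter).
Rearranging, u = v · (f₂ − f₀)/(f₂ + f₀) = 349 × -1.12/75.48 ≈ -5.2 m/s.
So the insect is moving at 5.2 m/s away from the emitter.

5.2 m/s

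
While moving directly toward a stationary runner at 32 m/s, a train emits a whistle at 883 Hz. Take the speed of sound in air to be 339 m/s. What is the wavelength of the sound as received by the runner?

34.8 cm

Only the source moves, toward the listener, so f' = f · v/(v − v_s).
f' = 883 × 339/(339 − 32) ≈ 975 Hz.
λ' = v/f' = 339/975.039 ≈ 34.8 cm.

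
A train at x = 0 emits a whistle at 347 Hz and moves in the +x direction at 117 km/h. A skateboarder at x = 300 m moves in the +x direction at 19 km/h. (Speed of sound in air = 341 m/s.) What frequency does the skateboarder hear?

117 km/h = 32.5 m/s; 19 km/h = 5.278 m/s.
The observer lies on the +x side, so the source is heading toward the observer and the observer is heading away from the source.
With source approaching and observer receding, f' = f · (v − v_o)/(v − v_s).
f' = 347 × (341 − 5.278)/(341 − 32.5) = 347 × 335.72/308.5 ≈ 378 Hz.

378 Hz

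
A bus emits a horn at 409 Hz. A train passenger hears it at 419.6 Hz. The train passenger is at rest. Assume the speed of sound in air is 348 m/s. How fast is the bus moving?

f' > f, so the bus is approaching.
f' = f · v/(v − v_s) ⇒ v_s = v · |1 − f/f'|.
v_s = 348 × |1 − 409/419.6| = 348 × 0.02526 ≈ 8.8 m/s.

8.8 m/s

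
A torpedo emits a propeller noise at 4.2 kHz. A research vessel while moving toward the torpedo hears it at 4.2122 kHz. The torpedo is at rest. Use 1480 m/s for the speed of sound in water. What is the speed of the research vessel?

4.3 m/s

f' = f · (v + v_o)/v ⇒ v_o = v · |f'/f − 1|.
v_o = 1480 × |4.2122/4.2 − 1| = 1480 × 0.002905 ≈ 4.3 m/s.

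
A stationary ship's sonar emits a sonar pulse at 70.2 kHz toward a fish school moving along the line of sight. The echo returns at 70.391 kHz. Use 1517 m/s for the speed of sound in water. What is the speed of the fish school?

Double Doppler shift off a moving reflector: f₂ = f₀ · (v + u)/(v − u) (u > 0 toward emitter).
Rearranging, u = v · (f₂ − f₀)/(f₂ + f₀) = 1517 × 0.191/140.591 ≈ 2.06 m/s.
So the fish school is moving at 2.06 m/s toward the emitter.

2.06 m/s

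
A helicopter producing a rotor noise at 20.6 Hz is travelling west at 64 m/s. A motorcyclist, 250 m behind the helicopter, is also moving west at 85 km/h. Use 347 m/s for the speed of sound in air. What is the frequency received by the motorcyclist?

85 km/h = 23.61 m/s.
The motorcyclist is behind, so the helicopter is moving away from it while the motorcyclist is moving toward the helicopter.
With source receding and observer approaching, f' = f · (v + v_o)/(v + v_s).
f' = 20.6 × (347 + 23.61)/(347 + 64) = 20.6 × 370.61/411 ≈ 18.6 Hz.

18.6 Hz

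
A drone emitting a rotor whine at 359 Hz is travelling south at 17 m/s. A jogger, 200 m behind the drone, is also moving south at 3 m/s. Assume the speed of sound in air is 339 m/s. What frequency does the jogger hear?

345 Hz

The jogger is behind, so the drone is moving away from it while the jogger is moving toward the drone.
With source receding and observer approaching, f' = f · (v + v_o)/(v + v_s).
f' = 359 × (339 + 3)/(339 + 17) = 359 × 342/356 ≈ 345 Hz.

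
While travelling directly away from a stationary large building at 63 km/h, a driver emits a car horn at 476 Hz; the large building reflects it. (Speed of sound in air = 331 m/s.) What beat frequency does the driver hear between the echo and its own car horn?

63 km/h = 17.5 m/s.
The large building receives the sound from a moving source: f₁ = f₀ · v/(v + v_e) = 476 × 331/348.5 ≈ 452.1 Hz.
On the return leg the driver is a moving observer: f₂ = f₁ · (v − v_e)/v = 452.1 × 313.5/331 ≈ 428.2 Hz.
Beat against the emitted tone: |f₂ − f₀| = 2v_e·f₀/(v + v_e) = 2 × 17.5 × 476/348.5 ≈ 47.8 Hz.

47.8 Hz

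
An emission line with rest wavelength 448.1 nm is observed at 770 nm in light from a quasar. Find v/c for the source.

0.494

λ'/λ₀ = 1.7184 > 1 (redshift), so the source is receding.
λ'/λ₀ = √((1 + β)/(1 − β)) for a receding source ⇒ β = (r² − 1)/(r² + 1) with r = λ'/λ₀.
β = (2.9528 − 1)/(2.9528 + 1) ≈ 0.494.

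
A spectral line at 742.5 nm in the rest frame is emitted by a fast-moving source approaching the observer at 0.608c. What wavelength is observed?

366.6 nm

Relativistic Doppler for wavelength: λ' = λ₀ · √((1 − β)/(1 + β)).
λ' = 742.5 × √(0.3920/1.6080) = 742.5 × 0.49374 ≈ 366.6 nm.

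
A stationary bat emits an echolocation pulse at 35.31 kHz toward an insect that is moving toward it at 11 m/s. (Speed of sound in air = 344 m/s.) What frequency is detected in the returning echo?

37.6 kHz

At the insect (a moving observer), f₁ = f₀ · (v + u)/v = 35.31 × 355/344 ≈ 36.4 kHz.
On reflection it acts as a source moving toward the stationary detector: f₂ = f₁ · v/(v − u) = 36.4 × 344/333 ≈ 37.6 kHz.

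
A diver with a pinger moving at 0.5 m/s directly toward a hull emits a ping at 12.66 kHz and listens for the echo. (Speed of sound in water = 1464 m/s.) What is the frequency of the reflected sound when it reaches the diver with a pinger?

The hull receives the sound from a moving source: f₁ = f₀ · v/(v − v_e) = 12.66 × 1464/1463.5 ≈ 12.66 kHz.
On the return leg the diver with a pinger is a moving observer: f₂ = f₁ · (v + v_e)/v = 12.66 × 1464.5/1464 ≈ 12.67 kHz.

12.67 kHz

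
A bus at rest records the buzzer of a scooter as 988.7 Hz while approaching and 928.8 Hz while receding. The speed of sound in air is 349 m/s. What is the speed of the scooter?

10.9 m/s

f₁/f₂ = (v + v_s)/(v − v_s), so v_s = v · (f₁ − f₂)/(f₁ + f₂).
v_s = 349 × (988.7 − 928.8)/(988.7 + 928.8) = 349 × 59.9/1917.5 ≈ 10.9 m/s.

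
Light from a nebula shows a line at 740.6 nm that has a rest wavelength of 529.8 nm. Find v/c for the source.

0.323

λ'/λ₀ = 1.3979 > 1 (redshift), so the source is receding.
λ'/λ₀ = √((1 + β)/(1 − β)) for a receding source ⇒ β = (r² − 1)/(r² + 1) with r = λ'/λ₀.
β = (1.9541 − 1)/(1.9541 + 1) ≈ 0.323.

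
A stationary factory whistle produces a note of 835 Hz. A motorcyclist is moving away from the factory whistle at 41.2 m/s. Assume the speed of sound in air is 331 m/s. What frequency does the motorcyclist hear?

731 Hz

Only the observer moves, away from the source, so f' = f · (v − v_o)/v.
f' = 835 × (331 − 41.2)/331 = 835 × 289.8/331 ≈ 731 Hz.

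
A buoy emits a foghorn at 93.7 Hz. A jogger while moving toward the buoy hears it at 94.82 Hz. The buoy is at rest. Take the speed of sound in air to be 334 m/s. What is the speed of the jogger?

4.0 m/s

f' = f · (v + v_o)/v ⇒ v_o = v · |f'/f − 1|.
v_o = 334 × |94.82/93.7 − 1| = 334 × 0.01195 ≈ 4.0 m/s.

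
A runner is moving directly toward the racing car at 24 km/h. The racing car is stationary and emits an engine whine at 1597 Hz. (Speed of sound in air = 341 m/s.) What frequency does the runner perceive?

24 km/h = 6.667 m/s.
Only the observer moves, toward the source, so f' = f · (v + v_o)/v.
f' = 1597 × (341 + 6.667)/341 = 1597 × 347.67/341 ≈ 1628 Hz.

1628 Hz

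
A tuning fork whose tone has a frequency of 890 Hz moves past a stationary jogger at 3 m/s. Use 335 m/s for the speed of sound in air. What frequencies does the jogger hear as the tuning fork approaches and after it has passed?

898 Hz approaching; 882 Hz receding

Approaching: f₁ = f · v/(v − v_s) = 890 × 335/332 ≈ 898 Hz.
Receding: f₂ = f · v/(v + v_s) = 890 × 335/338 ≈ 882 Hz.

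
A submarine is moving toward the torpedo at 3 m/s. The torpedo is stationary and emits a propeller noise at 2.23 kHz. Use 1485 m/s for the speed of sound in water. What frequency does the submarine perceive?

Only the observer moves, toward the source, so f' = f · (v + v_o)/v.
f' = 2.23 × (1485 + 3)/1485 = 2.23 × 1488/1485 ≈ 2.23 kHz.

2.23 kHz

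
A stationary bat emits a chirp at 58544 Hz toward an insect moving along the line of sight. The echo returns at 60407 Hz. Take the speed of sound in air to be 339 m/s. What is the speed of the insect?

5.3 m/s

Double Doppler shift off a moving reflector: f₂ = f₀ · (v + u)/(v − u) (u > 0 toward emitter).
Rearranging, u = v · (f₂ − f₀)/(f₂ + f₀) = 339 × 1863/118951 ≈ 5.3 m/s.
So the insect is moving at 5.3 m/s toward the emitter.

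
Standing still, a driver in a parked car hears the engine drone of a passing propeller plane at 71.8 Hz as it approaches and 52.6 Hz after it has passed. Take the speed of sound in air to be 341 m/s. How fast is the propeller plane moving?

53 m/s

f₁/f₂ = (v + v_s)/(v − v_s), so v_s = v · (f₁ − f₂)/(f₁ + f₂).
v_s = 341 × (71.8 − 52.6)/(71.8 + 52.6) = 341 × 19.2/124.4 ≈ 53 m/s.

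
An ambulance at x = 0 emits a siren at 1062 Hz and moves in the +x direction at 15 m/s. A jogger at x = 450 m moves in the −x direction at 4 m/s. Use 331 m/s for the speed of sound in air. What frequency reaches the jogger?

1126 Hz

The observer lies on the +x side, so the source is heading toward the observer and the observer is heading toward the source.
Both move, so f' = f · (v + v_o)/(v − v_s).
f' = 1062 × (331 + 4)/(331 − 15) = 1062 × 335/316 ≈ 1126 Hz.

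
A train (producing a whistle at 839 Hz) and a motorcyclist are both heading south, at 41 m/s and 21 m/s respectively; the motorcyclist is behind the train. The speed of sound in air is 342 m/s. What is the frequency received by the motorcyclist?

795 Hz

The motorcyclist is behind, so the train is moving away from it while the motorcyclist is moving toward the train.
With source receding and observer approaching, f' = f · (v + v_o)/(v + v_s).
f' = 839 × (342 + 21)/(342 + 41) = 839 × 363/383 ≈ 795 Hz.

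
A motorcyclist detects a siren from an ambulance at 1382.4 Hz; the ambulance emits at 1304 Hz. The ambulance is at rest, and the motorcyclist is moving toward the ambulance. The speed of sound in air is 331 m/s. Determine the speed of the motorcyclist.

f' = f · (v + v_o)/v ⇒ v_o = v · |f'/f − 1|.
v_o = 331 × |1382.4/1304 − 1| = 331 × 0.06012 ≈ 19.9 m/s.

19.9 m/s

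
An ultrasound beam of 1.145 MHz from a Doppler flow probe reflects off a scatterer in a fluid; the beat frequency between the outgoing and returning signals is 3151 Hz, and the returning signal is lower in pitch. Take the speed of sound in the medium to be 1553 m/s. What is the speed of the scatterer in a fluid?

2.14 m/s

Double Doppler shift off a moving reflector: f₂ = f₀ · (v + u)/(v − u) (u > 0 toward emitter).
Returning signal is lower, so f₂ = f₀ − Δf = 1145000 − 3151 = 1141849 Hz.
Rearranging, u = v · (f₂ − f₀)/(f₂ + f₀) = 1553 × -3151/2286849 ≈ -2.14 m/s.
So the scatterer in a fluid is moving at 2.14 m/s away from the emitter.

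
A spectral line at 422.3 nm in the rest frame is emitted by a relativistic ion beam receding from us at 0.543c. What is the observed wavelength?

Relativistic Doppler for wavelength: λ' = λ₀ · √((1 + β)/(1 − β)).
λ' = 422.3 × √(1.5430/0.4570) = 422.3 × 1.83749 ≈ 776.0 nm.

776.0 nm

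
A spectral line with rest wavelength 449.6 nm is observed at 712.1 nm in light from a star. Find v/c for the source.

0.430c

λ'/λ₀ = 1.5839 > 1 (redshift), so the source is receding.
λ'/λ₀ = √((1 + β)/(1 − β)) for a receding source ⇒ β = (r² − 1)/(r² + 1) with r = λ'/λ₀.
β = (2.5086 − 1)/(2.5086 + 1) ≈ 0.430.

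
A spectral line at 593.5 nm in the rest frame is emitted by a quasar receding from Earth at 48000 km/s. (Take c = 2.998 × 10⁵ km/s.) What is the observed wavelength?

697.5 nm

β = v/c = 48000/299800 = 0.1601.
Relativistic Doppler for wavelength: λ' = λ₀ · √((1 + β)/(1 − β)).
λ' = 593.5 × √(1.1601/0.8399) = 593.5 × 1.17527 ≈ 697.5 nm.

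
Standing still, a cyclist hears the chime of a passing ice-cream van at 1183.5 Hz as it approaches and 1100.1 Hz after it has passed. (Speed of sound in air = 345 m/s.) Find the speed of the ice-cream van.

f₁/f₂ = (v + v_s)/(v − v_s), so v_s = v · (f₁ − f₂)/(f₁ + f₂).
v_s = 345 × (1183.5 − 1100.1)/(1183.5 + 1100.1) = 345 × 83.4/2283.6 ≈ 12.6 m/s.

12.6 m/s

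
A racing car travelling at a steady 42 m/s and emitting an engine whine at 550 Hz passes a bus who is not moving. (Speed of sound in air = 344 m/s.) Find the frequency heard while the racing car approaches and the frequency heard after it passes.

626 Hz approaching; 490 Hz receding

Approaching: f₁ = f · v/(v − v_s) = 550 × 344/302 ≈ 626 Hz.
Receding: f₂ = f · v/(v + v_s) = 550 × 344/386 ≈ 490 Hz.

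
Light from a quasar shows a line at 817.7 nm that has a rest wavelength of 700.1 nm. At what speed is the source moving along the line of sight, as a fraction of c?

0.154

λ'/λ₀ = 1.1680 > 1 (redshift), so the source is receding.
λ'/λ₀ = √((1 + β)/(1 − β)) for a receding source ⇒ β = (r² − 1)/(r² + 1) with r = λ'/λ₀.
β = (1.3642 − 1)/(1.3642 + 1) ≈ 0.154.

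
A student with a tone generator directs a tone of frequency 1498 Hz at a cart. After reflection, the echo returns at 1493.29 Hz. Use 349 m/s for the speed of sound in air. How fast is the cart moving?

Double Doppler shift off a moving reflector: f₂ = f₀ · (v + u)/(v − u) (u > 0 toward emitter).
Rearranging, u = v · (f₂ − f₀)/(f₂ + f₀) = 349 × -4.71/2991.29 ≈ -0.55 m/s.
So the cart is moving at 0.55 m/s away from the emitter.

0.55 m/s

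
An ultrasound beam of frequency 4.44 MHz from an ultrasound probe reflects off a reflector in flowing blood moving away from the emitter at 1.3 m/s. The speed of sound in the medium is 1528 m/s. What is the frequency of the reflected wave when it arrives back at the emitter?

4.432 MHz

The reflector in flowing blood first receives the wave as a moving observer: f₁ = f₀ · (v − u)/v = 4.44 × (1528 − 1.3)/1528 ≈ 4.436 MHz.
On reflection it acts as a source moving away from the stationary detector: f₂ = f₁ · v/(v + u) = 4.436 × 1528/1529.3 ≈ 4.432 MHz.
Equivalently f₂ = f₀ · (v − u)/(v + u).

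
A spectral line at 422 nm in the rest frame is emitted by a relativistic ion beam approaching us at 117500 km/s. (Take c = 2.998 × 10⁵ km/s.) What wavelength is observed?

278.9 nm

β = v/c = 117500/299800 = 0.3919.
Relativistic Doppler for wavelength: λ' = λ₀ · √((1 − β)/(1 + β)).
λ' = 422 × √(0.6081/1.3919) = 422 × 0.66095 ≈ 278.9 nm.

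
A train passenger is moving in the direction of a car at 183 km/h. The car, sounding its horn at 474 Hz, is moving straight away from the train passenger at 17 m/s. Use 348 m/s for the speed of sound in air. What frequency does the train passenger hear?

183 km/h = 50.83 m/s.
General Doppler shift: f' = f · (v + v_o)/(v + v_s).
f' = 474 × (348 + 50.83)/(348 + 17) = 474 × 398.83/365 ≈ 518 Hz.

518 Hz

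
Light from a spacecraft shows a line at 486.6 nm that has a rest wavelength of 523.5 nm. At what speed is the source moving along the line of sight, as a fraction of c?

0.073c

λ'/λ₀ = 0.9295 < 1 (blueshift), so the source is approaching.
λ'/λ₀ = √((1 − β)/(1 + β)) for an approaching source ⇒ β = (1 − r²)/(1 + r²) with r = λ'/λ₀.
β = (1 − 0.8640)/(1 + 0.8640) ≈ 0.073.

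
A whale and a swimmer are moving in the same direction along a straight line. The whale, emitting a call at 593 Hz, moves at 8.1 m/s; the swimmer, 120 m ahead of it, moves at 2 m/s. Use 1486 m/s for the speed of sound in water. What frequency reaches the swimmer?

595 Hz

The swimmer is ahead, so the whale is moving toward it while the swimmer is moving away from the whale.
General Doppler shift: f' = f · (v − v_o)/(v − v_s).
f' = 593 × (1486 − 2)/(1486 − 8.1) = 593 × 1484/1477.9 ≈ 595 Hz.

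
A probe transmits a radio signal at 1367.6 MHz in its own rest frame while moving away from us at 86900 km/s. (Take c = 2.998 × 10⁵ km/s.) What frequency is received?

β = v/c = 86900/299800 = 0.2899.
Relativistic Doppler for frequency: f' = f₀ · √((1 − β)/(1 + β)).
f' = 1367.6 × √(0.7101/1.2899) = 1367.6 × 0.74199 ≈ 1014.8 MHz.

1014.8 MHz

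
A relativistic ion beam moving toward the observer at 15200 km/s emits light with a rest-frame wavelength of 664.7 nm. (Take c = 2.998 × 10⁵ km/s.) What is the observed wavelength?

β = v/c = 15200/299800 = 0.0507.
Relativistic Doppler for wavelength: λ' = λ₀ · √((1 − β)/(1 + β)).
λ' = 664.7 × √(0.9493/1.0507) = 664.7 × 0.95052 ≈ 631.8 nm.

631.8 nm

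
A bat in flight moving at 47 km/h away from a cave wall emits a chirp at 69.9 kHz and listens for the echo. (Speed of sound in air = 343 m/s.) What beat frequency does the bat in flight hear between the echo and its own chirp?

47 km/h = 13.06 m/s.
The cave wall receives the sound from a moving source: f₁ = f₀ · v/(v + v_e) = 69.9 × 343/356.06 ≈ 67.34 kHz.
On the return leg the bat in flight is a moving observer: f₂ = f₁ · (v − v_e)/v = 67.34 × 329.94/343 ≈ 64.77 kHz.
Beat against the emitted tone (with f₀ = 69900 Hz): |f₂ − f₀| = 2v_e·f₀/(v + v_e) = 2 × 13.06 × 69900/356.06 ≈ 5126 Hz.

5126 Hz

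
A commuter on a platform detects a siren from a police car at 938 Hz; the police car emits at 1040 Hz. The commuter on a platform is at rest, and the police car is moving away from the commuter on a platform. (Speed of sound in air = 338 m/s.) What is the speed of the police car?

37 m/s

f' = f · v/(v + v_s) ⇒ v_s = v · |1 − f/f'|.
v_s = 338 × |1 − 1040/938| = 338 × 0.1087 ≈ 37 m/s.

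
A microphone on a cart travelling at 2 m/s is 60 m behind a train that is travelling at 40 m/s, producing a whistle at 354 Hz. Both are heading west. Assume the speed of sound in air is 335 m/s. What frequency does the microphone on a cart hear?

The microphone on a cart is behind, so the train is moving away from it while the microphone on a cart is moving toward the train.
General Doppler shift: f' = f · (v + v_o)/(v + v_s).
f' = 354 × (335 + 2)/(335 + 40) = 354 × 337/375 ≈ 318 Hz.

318 Hz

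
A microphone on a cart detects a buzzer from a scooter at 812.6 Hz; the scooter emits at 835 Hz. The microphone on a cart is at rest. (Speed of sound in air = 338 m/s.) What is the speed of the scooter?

9.3 m/s

f' < f, so the scooter is receding.
f' = f · v/(v + v_s) ⇒ v_s = v · |1 − f/f'|.
v_s = 338 × |1 − 835/812.6| = 338 × 0.02757 ≈ 9.3 m/s.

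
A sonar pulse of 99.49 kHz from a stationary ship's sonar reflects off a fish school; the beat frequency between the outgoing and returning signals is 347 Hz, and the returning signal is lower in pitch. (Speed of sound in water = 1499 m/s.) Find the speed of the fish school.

2.62 m/s

Double Doppler shift off a moving reflector: f₂ = f₀ · (v + u)/(v − u) (u > 0 toward emitter).
Returning signal is lower, so f₂ = f₀ − Δf = 99490 − 347 = 99143 Hz.
Rearranging, u = v · (f₂ − f₀)/(f₂ + f₀) = 1499 × -347/198633 ≈ -2.62 m/s.
So the fish school is moving at 2.62 m/s away from the emitter.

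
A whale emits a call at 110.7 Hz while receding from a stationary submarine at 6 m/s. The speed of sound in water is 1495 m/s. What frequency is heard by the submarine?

110 Hz

Moving source, stationary observer: f' = f · v/(v + v_s) since the source is receding.
f' = 110.7 × 1495/(1495 + 6) = 110.7 × 1495/1501 ≈ 110 Hz.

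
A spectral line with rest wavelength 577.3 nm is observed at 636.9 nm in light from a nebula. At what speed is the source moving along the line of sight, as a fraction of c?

λ'/λ₀ = 1.1032 > 1 (redshift), so the source is receding.
λ'/λ₀ = √((1 + β)/(1 − β)) for a receding source ⇒ β = (r² − 1)/(r² + 1) with r = λ'/λ₀.
β = (1.2171 − 1)/(1.2171 + 1) ≈ 0.098.

0.098c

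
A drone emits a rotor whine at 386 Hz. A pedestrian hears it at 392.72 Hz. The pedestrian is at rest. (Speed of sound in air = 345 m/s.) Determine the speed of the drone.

5.9 m/s

f' > f, so the drone is approaching.
f' = f · v/(v − v_s) ⇒ v_s = v · |1 − f/f'|.
v_s = 345 × |1 − 386/392.72| = 345 × 0.01711 ≈ 5.9 m/s.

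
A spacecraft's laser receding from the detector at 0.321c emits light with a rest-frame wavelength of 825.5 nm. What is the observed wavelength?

Relativistic Doppler for wavelength: λ' = λ₀ · √((1 + β)/(1 − β)).
λ' = 825.5 × √(1.3210/0.6790) = 825.5 × 1.39481 ≈ 1151.4 nm.

1151.4 nm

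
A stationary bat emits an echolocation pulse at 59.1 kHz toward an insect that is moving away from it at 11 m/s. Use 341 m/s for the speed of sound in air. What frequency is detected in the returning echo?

The insect first receives the wave as a moving observer: f₁ = f₀ · (v − u)/v = 59.1 × (341 − 11)/341 ≈ 57.2 kHz.
The reflection then acts as a moving source: f₂ = f₁ · v/(v + u) ≈ 55.4 kHz.
Equivalently f₂ = f₀ · (v − u)/(v + u).

55.4 kHz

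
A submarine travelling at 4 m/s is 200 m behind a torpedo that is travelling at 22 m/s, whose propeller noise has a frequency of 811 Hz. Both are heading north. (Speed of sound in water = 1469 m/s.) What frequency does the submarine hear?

The submarine is behind, so the torpedo is moving away from it while the submarine is moving toward the torpedo.
With source receding and observer approaching, f' = f · (v + v_o)/(v + v_s).
f' = 811 × (1469 + 4)/(1469 + 22) = 811 × 1473/1491 ≈ 801 Hz.

801 Hz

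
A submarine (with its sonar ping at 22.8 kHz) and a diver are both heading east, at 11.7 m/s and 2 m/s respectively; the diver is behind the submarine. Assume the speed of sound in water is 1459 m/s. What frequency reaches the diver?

22.6 kHz

The diver is behind, so the submarine is moving away from it while the diver is moving toward the submarine.
General Doppler shift: f' = f · (v + v_o)/(v + v_s).
f' = 22.8 × (1459 + 2)/(1459 + 11.7) = 22.8 × 1461/1470.7 ≈ 22.6 kHz.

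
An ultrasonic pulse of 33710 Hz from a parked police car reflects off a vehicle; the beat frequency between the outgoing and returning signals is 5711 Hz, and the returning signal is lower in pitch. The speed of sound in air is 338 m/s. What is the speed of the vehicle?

31 m/s

Double Doppler shift off a moving reflector: f₂ = f₀ · (v + u)/(v − u) (u > 0 toward emitter).
Returning signal is lower, so f₂ = f₀ − Δf = 33710 − 5711 = 27999 Hz.
Rearranging, u = v · (f₂ − f₀)/(f₂ + f₀) = 338 × -5711/61709 ≈ -31 m/s.
So the vehicle is moving at 31 m/s away from the emitter.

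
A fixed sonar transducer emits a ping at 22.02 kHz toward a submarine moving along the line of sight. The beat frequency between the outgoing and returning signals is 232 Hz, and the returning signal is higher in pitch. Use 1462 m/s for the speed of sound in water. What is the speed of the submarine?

7.7 m/s

Double Doppler shift off a moving reflector: f₂ = f₀ · (v + u)/(v − u) (u > 0 toward emitter).
Returning signal is higher, so f₂ = f₀ + Δf = 22020 + 232 = 22252 Hz.
Rearranging, u = v · (f₂ − f₀)/(f₂ + f₀) = 1462 × 232/44272 ≈ 7.7 m/s.
So the submarine is moving at 7.7 m/s toward the emitter.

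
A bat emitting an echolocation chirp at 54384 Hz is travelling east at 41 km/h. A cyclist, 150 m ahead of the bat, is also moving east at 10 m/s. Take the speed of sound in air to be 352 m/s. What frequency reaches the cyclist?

54606 Hz

41 km/h = 11.39 m/s.
The cyclist is ahead, so the bat is moving toward it while the cyclist is moving away from the bat.
General Doppler shift: f' = f · (v − v_o)/(v − v_s).
f' = 54384 × (352 − 10)/(352 − 11.39) = 54384 × 342/340.61 ≈ 54606 Hz.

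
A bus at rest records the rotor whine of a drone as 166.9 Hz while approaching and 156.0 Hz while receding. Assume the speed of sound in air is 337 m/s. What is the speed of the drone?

11.4 m/s

f₁/f₂ = (v + v_s)/(v − v_s), so v_s = v · (f₁ − f₂)/(f₁ + f₂).
v_s = 337 × (166.9 − 156.0)/(166.9 + 156.0) = 337 × 10.9/322.9 ≈ 11.4 m/s.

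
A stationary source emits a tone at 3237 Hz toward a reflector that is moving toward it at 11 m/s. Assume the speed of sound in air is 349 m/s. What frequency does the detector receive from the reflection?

3448 Hz

The reflector first receives the wave as a moving observer: f₁ = f₀ · (v + u)/v = 3237 × (349 + 11)/349 ≈ 3339 Hz.
On reflection it acts as a source moving toward the stationary detector: f₂ = f₁ · v/(v − u) = 3339 × 349/338 ≈ 3448 Hz.
Equivalently f₂ = f₀ · (v + u)/(v − u).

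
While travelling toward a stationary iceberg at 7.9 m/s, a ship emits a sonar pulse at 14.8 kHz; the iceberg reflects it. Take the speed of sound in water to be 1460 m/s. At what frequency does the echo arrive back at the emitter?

The iceberg receives the sound from a moving source: f₁ = f₀ · v/(v − v_e) = 14.8 × 1460/1452.1 ≈ 14.88 kHz.
On the return leg the ship is a moving observer: f₂ = f₁ · (v + v_e)/v = 14.88 × 1467.9/1460 ≈ 14.96 kHz.
Equivalently f₂ = f₀ · (v + v_e)/(v − v_e).

14.96 kHz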